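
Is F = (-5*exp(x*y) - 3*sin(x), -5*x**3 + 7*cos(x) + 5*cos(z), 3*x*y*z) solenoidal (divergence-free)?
No, ∇·F = 3*x*y - 5*y*exp(x*y) - 3*cos(x)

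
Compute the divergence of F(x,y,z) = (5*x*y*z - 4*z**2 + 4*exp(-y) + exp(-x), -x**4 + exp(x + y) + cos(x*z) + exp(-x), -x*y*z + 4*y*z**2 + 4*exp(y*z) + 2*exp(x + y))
-x*y + 13*y*z + 4*y*exp(y*z) + exp(x + y) - exp(-x)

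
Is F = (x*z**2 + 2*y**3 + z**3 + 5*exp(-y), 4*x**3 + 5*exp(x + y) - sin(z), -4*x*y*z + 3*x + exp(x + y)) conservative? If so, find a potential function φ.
No, ∇×F = (-4*x*z + exp(x + y) + cos(z), 2*x*z + 4*y*z + 3*z**2 - exp(x + y) - 3, 12*x**2 - 6*y**2 + 5*exp(x + y) + 5*exp(-y)) ≠ 0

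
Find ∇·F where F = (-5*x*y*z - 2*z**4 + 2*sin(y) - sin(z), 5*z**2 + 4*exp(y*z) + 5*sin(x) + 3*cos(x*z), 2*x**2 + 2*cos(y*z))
-5*y*z - 2*y*sin(y*z) + 4*z*exp(y*z)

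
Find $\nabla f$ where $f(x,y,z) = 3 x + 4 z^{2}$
(3, 0, 8*z)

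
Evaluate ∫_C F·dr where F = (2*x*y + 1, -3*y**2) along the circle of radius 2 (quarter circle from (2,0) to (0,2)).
-46/3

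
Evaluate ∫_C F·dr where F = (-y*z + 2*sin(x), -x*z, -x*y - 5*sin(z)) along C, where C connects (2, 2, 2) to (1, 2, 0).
-2*cos(1) - 3*cos(2) + 13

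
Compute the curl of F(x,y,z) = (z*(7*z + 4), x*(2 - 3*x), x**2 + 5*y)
(5, -2*x + 14*z + 4, 2 - 6*x)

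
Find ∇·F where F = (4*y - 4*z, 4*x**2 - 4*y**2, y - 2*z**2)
-8*y - 4*z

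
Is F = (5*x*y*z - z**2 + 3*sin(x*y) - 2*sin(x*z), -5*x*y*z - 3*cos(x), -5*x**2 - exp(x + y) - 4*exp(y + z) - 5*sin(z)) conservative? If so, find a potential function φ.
No, ∇×F = (5*x*y - exp(x + y) - 4*exp(y + z), 5*x*y - 2*x*cos(x*z) + 10*x - 2*z + exp(x + y), -5*x*z - 3*x*cos(x*y) - 5*y*z + 3*sin(x)) ≠ 0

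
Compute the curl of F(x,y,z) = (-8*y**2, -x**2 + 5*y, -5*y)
(-5, 0, -2*x + 16*y)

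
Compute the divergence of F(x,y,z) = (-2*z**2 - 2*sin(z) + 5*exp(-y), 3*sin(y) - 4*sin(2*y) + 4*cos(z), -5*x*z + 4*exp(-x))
-5*x + 3*cos(y) - 8*cos(2*y)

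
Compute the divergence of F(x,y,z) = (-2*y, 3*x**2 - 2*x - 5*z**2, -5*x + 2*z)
2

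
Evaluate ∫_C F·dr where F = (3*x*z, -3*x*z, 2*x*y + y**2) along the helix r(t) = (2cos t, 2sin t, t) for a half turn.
pi*(5 - 3*pi)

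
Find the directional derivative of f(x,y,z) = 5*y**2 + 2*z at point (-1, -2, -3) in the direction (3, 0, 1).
sqrt(10)/5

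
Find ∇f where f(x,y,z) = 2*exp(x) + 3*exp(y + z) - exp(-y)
(2*exp(x), (3*exp(2*y + z) + 1)*exp(-y), 3*exp(y + z))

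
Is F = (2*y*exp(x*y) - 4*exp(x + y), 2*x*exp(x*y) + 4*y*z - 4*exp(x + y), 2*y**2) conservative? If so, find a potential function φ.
Yes, F is conservative. φ = 2*y**2*z + 2*exp(x*y) - 4*exp(x + y)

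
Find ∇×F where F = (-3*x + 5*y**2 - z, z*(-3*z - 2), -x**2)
(6*z + 2, 2*x - 1, -10*y)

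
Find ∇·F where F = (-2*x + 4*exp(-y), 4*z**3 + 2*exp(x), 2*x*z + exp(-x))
2*x - 2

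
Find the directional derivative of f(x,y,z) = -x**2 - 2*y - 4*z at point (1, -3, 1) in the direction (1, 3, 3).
-20*sqrt(19)/19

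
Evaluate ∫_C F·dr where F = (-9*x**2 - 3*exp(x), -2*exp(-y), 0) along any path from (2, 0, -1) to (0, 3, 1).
2*exp(-3) + 19 + 3*exp(2)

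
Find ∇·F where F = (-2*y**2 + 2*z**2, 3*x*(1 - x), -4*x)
0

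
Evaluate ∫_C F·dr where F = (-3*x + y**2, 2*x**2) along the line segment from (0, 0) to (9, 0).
-243/2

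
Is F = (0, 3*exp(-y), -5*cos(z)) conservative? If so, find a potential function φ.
Yes, F is conservative. φ = -5*sin(z) - 3*exp(-y)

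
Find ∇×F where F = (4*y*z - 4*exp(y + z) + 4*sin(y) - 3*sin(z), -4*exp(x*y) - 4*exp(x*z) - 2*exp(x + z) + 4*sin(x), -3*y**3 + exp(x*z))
(4*x*exp(x*z) - 9*y**2 + 2*exp(x + z), 4*y - z*exp(x*z) - 4*exp(y + z) - 3*cos(z), -4*y*exp(x*y) - 4*z*exp(x*z) - 4*z - 2*exp(x + z) + 4*exp(y + z) + 4*cos(x) - 4*cos(y))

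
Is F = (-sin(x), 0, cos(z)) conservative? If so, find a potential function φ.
Yes, F is conservative. φ = sin(z) + cos(x)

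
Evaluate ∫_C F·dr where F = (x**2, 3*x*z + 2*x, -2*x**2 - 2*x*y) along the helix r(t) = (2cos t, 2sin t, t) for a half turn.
-16/3 + 3*pi**2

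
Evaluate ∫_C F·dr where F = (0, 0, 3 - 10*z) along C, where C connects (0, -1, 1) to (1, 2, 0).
2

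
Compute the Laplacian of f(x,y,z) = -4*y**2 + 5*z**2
2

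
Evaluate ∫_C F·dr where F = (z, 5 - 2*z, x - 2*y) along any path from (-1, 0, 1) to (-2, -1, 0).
-4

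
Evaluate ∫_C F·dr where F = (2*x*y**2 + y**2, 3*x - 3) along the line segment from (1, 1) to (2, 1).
4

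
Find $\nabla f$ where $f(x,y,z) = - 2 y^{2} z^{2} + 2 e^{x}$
(2*exp(x), -4*y*z**2, -4*y**2*z)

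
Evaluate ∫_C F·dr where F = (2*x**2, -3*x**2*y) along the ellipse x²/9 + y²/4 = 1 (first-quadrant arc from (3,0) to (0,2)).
-45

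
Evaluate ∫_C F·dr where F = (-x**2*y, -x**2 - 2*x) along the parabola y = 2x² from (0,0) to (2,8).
-752/15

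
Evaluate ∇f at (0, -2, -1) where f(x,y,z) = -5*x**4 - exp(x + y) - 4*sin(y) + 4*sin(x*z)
(-4 - exp(-2), -exp(-2) - 4*cos(2), 0)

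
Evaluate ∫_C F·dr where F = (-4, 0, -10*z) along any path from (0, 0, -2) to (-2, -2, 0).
28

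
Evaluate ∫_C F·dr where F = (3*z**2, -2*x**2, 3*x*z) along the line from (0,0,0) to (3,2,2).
12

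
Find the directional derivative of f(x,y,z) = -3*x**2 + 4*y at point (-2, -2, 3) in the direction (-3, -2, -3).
-2*sqrt(22)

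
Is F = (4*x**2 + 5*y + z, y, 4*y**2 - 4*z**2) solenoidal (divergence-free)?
No, ∇·F = 8*x - 8*z + 1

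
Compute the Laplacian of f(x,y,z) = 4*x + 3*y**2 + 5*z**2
16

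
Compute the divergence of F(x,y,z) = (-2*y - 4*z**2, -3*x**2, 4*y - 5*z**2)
-10*z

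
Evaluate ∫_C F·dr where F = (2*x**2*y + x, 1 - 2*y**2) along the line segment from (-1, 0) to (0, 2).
-7/2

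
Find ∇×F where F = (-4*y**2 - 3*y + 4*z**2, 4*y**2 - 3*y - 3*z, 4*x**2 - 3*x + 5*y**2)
(10*y + 3, -8*x + 8*z + 3, 8*y + 3)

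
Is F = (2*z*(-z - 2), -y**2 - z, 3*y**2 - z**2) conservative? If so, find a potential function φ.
No, ∇×F = (6*y + 1, -4*z - 4, 0) ≠ 0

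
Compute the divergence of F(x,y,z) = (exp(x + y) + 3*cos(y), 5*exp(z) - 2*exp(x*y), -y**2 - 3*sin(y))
-2*x*exp(x*y) + exp(x + y)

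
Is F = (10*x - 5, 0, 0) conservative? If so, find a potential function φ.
Yes, F is conservative. φ = 5*x*(x - 1)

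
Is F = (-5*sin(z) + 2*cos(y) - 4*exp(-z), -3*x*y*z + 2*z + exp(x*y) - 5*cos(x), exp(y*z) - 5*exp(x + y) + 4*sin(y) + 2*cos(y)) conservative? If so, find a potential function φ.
No, ∇×F = (3*x*y + z*exp(y*z) - 5*exp(x + y) - 2*sin(y) + 4*cos(y) - 2, (5*(exp(x + y) - cos(z))*exp(z) + 4)*exp(-z), -3*y*z + y*exp(x*y) + 5*sin(x) + 2*sin(y)) ≠ 0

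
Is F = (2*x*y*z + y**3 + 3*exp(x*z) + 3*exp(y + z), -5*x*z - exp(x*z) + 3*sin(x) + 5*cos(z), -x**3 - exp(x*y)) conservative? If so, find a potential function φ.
No, ∇×F = (-x*exp(x*y) + x*exp(x*z) + 5*x + 5*sin(z), 3*x**2 + 2*x*y + 3*x*exp(x*z) + y*exp(x*y) + 3*exp(y + z), -2*x*z - 3*y**2 - z*exp(x*z) - 5*z - 3*exp(y + z) + 3*cos(x)) ≠ 0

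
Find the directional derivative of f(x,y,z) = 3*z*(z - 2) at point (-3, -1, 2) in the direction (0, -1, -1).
-3*sqrt(2)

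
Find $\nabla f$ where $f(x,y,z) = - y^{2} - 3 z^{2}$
(0, -2*y, -6*z)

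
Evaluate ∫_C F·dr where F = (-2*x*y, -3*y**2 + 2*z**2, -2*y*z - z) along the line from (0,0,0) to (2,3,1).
-71/2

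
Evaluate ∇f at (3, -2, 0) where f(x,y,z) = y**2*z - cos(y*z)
(0, 0, 4)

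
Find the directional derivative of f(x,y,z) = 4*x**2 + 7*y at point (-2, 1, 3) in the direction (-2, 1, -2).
13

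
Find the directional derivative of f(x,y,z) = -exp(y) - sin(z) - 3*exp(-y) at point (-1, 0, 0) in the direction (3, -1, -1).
-sqrt(11)/11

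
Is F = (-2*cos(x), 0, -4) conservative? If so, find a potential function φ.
Yes, F is conservative. φ = -4*z - 2*sin(x)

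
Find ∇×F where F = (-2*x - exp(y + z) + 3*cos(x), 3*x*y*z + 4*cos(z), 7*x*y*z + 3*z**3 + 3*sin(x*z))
(-3*x*y + 7*x*z + 4*sin(z), -7*y*z - 3*z*cos(x*z) - exp(y + z), 3*y*z + exp(y + z))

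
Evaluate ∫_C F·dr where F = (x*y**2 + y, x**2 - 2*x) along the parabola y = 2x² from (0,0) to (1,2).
-1/3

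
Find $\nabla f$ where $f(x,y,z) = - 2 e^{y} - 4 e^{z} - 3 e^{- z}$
(0, -2*exp(y), -4*exp(z) + 3*exp(-z))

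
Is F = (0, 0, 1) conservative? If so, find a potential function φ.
Yes, F is conservative. φ = z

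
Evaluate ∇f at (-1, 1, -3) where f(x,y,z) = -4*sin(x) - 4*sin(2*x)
(-4*cos(1) - 8*cos(2), 0, 0)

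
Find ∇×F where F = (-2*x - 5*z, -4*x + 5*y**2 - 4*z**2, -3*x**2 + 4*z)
(8*z, 6*x - 5, -4)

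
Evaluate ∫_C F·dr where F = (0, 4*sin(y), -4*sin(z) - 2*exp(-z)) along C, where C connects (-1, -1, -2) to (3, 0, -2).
-4 + 4*cos(1)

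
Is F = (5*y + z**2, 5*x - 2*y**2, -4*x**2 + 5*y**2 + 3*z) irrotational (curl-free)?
No, ∇×F = (10*y, 8*x + 2*z, 0)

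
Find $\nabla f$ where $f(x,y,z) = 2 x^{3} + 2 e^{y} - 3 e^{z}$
(6*x**2, 2*exp(y), -3*exp(z))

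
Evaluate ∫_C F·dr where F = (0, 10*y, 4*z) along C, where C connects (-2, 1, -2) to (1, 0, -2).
-5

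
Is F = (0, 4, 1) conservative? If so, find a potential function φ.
Yes, F is conservative. φ = 4*y + z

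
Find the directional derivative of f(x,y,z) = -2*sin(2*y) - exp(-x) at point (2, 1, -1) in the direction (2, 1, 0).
2*sqrt(5)*(1 - 2*exp(2)*cos(2))*exp(-2)/5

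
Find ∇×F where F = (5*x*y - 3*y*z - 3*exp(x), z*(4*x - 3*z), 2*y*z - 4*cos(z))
(-4*x + 8*z, -3*y, -5*x + 7*z)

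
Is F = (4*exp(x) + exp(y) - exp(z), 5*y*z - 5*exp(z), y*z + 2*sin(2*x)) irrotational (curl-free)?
No, ∇×F = (-5*y + z + 5*exp(z), -exp(z) - 4*cos(2*x), -exp(y))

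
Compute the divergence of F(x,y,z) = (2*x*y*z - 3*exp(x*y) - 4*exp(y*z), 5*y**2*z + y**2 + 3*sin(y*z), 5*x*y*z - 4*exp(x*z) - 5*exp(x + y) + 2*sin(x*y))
5*x*y - 4*x*exp(x*z) + 12*y*z - 3*y*exp(x*y) + 2*y + 3*z*cos(y*z)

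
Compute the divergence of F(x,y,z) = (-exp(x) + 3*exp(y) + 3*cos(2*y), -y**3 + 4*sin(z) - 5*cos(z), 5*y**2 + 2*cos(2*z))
-3*y**2 - exp(x) - 4*sin(2*z)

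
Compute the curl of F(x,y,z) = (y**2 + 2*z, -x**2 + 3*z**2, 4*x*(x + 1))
(-6*z, -8*x - 2, -2*x - 2*y)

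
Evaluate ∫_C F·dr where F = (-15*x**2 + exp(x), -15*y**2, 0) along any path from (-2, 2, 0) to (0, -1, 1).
6 - exp(-2)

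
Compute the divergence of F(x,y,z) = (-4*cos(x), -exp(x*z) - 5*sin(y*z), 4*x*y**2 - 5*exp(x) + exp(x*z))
x*exp(x*z) - 5*z*cos(y*z) + 4*sin(x)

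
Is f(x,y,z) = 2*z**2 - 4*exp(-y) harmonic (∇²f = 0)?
No, ∇²f = 4 - 4*exp(-y)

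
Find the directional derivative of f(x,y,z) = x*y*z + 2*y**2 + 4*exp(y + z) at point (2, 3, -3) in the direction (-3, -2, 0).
7*sqrt(13)/13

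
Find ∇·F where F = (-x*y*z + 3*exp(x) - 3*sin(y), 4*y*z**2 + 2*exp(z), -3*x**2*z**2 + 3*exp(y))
-6*x**2*z - y*z + 4*z**2 + 3*exp(x)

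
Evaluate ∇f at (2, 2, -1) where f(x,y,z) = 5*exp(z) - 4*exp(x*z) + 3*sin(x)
(3*cos(2) + 4*exp(-2), 0, (-8 + 5*E)*exp(-2))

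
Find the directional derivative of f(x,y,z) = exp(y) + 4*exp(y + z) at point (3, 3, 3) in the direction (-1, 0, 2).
8*sqrt(5)*exp(6)/5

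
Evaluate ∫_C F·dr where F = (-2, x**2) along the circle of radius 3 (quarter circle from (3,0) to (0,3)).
24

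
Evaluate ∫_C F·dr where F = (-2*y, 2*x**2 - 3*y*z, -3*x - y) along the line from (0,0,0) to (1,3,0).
-1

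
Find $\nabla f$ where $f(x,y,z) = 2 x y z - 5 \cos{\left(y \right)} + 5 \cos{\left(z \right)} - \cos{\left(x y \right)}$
(y*(2*z + sin(x*y)), 2*x*z + x*sin(x*y) + 5*sin(y), 2*x*y - 5*sin(z))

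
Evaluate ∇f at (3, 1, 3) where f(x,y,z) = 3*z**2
(0, 0, 18)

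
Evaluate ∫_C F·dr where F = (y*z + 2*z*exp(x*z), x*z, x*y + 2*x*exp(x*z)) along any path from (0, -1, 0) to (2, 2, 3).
10 + 2*exp(6)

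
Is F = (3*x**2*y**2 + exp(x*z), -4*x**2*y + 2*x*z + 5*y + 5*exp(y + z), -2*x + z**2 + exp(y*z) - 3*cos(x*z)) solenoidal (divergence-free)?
No, ∇·F = -4*x**2 + 6*x*y**2 + 3*x*sin(x*z) + y*exp(y*z) + z*exp(x*z) + 2*z + 5*exp(y + z) + 5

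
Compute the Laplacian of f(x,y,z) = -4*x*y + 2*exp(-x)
2*exp(-x)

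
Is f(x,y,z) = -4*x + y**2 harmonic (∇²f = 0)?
No, ∇²f = 2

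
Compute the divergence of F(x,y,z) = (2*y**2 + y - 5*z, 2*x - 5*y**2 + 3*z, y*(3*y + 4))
-10*y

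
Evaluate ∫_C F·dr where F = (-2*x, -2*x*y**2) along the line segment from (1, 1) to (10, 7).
-1785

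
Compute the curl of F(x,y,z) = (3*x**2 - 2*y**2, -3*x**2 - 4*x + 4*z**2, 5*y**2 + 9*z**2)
(10*y - 8*z, 0, -6*x + 4*y - 4)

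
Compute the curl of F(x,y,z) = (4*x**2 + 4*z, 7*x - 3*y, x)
(0, 3, 7)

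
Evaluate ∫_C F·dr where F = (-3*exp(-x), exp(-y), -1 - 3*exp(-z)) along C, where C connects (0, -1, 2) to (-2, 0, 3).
-5 - 3*exp(-2) + 3*exp(-3) + E + 3*exp(2)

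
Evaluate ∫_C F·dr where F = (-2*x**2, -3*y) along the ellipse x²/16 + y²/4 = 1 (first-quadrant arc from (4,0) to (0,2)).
110/3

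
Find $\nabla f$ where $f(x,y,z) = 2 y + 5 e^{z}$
(0, 2, 5*exp(z))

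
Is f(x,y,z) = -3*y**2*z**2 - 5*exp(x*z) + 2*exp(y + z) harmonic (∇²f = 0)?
No, ∇²f = -5*x**2*exp(x*z) - 6*y**2 - 5*z**2*exp(x*z) - 6*z**2 + 4*exp(y + z)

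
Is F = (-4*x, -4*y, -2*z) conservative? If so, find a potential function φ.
Yes, F is conservative. φ = -2*x**2 - 2*y**2 - z**2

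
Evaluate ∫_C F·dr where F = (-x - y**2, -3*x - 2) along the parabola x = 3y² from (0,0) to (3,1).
-11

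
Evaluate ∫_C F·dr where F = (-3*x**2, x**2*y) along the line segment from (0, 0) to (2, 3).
1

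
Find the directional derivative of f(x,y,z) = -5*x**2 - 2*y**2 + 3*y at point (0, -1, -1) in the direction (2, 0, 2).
0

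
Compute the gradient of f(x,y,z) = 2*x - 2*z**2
(2, 0, -4*z)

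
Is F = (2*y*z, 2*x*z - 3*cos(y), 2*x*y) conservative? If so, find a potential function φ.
Yes, F is conservative. φ = 2*x*y*z - 3*sin(y)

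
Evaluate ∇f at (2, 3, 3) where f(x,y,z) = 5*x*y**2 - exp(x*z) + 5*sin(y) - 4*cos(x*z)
(-3*exp(6) + 12*sin(6) + 45, 5*cos(3) + 60, -2*exp(6) + 8*sin(6))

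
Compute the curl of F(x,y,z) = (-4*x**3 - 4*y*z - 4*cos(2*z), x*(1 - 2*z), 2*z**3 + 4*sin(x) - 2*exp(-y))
(2*x + 2*exp(-y), -4*y + 8*sin(2*z) - 4*cos(x), 2*z + 1)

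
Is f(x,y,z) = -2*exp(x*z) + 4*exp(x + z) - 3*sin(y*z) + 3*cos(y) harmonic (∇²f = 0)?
No, ∇²f = -2*x**2*exp(x*z) + 3*y**2*sin(y*z) - 2*z**2*exp(x*z) + 3*z**2*sin(y*z) + 8*exp(x + z) - 3*cos(y)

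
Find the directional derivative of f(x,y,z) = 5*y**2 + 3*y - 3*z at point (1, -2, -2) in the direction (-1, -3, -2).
57*sqrt(14)/14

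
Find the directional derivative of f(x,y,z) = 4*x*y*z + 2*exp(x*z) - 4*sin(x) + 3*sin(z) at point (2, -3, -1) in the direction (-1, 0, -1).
sqrt(2)*(4*(-3 + cos(2))*exp(2) - 2 + 3*(8 - cos(1))*exp(2))*exp(-2)/2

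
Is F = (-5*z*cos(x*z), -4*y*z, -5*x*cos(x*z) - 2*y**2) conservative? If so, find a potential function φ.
Yes, F is conservative. φ = -2*y**2*z - 5*sin(x*z)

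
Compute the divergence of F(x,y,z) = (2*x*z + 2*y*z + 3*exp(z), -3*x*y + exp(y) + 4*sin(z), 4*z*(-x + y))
-7*x + 4*y + 2*z + exp(y)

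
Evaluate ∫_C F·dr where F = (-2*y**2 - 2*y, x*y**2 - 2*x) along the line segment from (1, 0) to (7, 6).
168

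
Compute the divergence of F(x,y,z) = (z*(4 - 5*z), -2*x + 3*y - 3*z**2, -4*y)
3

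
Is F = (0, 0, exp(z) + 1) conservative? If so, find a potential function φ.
Yes, F is conservative. φ = z + exp(z)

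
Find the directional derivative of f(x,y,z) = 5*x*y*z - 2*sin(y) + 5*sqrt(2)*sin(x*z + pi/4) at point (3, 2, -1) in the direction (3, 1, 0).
-sqrt(10)*(15*sqrt(2)*sin(pi/4 + 3) + 2*cos(2) + 45)/10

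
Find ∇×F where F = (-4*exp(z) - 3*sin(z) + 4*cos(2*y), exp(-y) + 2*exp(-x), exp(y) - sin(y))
(exp(y) - cos(y), -4*exp(z) - 3*cos(z), 8*sin(2*y) - 2*exp(-x))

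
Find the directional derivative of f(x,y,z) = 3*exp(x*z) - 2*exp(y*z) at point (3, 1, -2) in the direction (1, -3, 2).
2*sqrt(14)*(3 - 4*exp(4))*exp(-6)/7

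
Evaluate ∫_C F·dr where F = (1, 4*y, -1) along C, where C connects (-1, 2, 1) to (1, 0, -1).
-4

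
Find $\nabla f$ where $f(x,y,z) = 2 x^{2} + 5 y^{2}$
(4*x, 10*y, 0)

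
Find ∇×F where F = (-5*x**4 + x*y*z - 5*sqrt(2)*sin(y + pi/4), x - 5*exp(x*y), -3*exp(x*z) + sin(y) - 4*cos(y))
(4*sin(y) + cos(y), x*y + 3*z*exp(x*z), -x*z - 5*y*exp(x*y) + 5*sqrt(2)*cos(y + pi/4) + 1)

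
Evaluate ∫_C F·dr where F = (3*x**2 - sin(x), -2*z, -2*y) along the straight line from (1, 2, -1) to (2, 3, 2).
-9 - cos(1) + cos(2)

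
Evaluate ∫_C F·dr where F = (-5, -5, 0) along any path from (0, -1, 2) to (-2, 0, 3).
5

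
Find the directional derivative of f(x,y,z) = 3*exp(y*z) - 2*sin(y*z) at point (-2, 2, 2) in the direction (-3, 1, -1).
0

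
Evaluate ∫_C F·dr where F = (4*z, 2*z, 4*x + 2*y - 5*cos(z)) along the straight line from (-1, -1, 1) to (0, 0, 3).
-5*sin(3) + 5*sin(1) + 6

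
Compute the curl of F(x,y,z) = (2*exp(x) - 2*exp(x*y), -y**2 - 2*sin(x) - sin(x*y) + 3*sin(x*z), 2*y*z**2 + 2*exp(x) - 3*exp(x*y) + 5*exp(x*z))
(-3*x*exp(x*y) - 3*x*cos(x*z) + 2*z**2, 3*y*exp(x*y) - 5*z*exp(x*z) - 2*exp(x), 2*x*exp(x*y) - y*cos(x*y) + 3*z*cos(x*z) - 2*cos(x))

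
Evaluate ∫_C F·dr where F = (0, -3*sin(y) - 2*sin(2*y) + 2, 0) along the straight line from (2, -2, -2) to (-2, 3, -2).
3*cos(3) - cos(4) + cos(6) - 3*cos(2) + 10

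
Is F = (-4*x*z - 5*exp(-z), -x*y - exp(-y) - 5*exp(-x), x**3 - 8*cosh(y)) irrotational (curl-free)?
No, ∇×F = (-8*sinh(y), -3*x**2 - 4*x + 5*exp(-z), -y + 5*exp(-x))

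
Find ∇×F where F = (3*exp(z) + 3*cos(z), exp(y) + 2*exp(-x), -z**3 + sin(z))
(0, 3*exp(z) - 3*sin(z), -2*exp(-x))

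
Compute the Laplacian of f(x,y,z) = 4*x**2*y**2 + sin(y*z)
8*x**2 - y**2*sin(y*z) + 8*y**2 - z**2*sin(y*z)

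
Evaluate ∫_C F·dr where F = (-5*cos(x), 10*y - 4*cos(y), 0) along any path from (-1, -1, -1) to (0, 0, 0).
-9*sin(1) - 5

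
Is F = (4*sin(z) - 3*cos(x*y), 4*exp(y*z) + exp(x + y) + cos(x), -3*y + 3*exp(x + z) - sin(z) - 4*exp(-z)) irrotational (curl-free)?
No, ∇×F = (-4*y*exp(y*z) - 3, -3*exp(x + z) + 4*cos(z), -3*x*sin(x*y) + exp(x + y) - sin(x))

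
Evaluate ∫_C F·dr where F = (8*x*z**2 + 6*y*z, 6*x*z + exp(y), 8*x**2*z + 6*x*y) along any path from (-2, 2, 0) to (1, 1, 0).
E - exp(2)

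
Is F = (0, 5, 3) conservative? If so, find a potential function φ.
Yes, F is conservative. φ = 5*y + 3*z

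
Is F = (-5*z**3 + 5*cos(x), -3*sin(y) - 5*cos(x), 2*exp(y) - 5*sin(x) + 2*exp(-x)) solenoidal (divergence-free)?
No, ∇·F = -5*sin(x) - 3*cos(y)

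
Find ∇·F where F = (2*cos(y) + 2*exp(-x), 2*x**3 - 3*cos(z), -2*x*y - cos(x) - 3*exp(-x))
-2*exp(-x)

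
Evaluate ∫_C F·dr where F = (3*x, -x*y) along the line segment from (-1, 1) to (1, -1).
-2/3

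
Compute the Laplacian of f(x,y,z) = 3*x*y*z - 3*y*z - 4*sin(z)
4*sin(z)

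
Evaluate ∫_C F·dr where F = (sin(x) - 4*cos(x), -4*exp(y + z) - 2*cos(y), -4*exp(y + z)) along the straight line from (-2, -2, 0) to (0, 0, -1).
-6*sin(2) - 4*exp(-1) - 1 + cos(2) + 4*exp(-2)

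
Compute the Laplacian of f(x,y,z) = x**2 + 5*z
2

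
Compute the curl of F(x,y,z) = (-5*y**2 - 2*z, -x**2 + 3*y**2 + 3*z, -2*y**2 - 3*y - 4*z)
(-4*y - 6, -2, -2*x + 10*y)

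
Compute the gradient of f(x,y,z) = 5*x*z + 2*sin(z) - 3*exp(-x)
(5*z + 3*exp(-x), 0, 5*x + 2*cos(z))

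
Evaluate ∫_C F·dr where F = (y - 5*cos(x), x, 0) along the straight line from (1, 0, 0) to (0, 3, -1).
5*sin(1)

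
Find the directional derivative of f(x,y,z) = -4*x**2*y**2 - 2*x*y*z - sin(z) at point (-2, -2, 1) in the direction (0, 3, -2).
2*sqrt(13)*(cos(1) + 110)/13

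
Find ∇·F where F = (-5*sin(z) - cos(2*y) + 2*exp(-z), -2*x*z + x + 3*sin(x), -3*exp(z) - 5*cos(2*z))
-3*exp(z) + 10*sin(2*z)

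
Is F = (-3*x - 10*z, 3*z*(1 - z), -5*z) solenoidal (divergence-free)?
No, ∇·F = -8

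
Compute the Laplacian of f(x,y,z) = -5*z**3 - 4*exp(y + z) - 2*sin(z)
-30*z - 8*exp(y + z) + 2*sin(z)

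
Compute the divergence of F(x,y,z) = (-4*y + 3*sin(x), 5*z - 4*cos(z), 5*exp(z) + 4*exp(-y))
5*exp(z) + 3*cos(x)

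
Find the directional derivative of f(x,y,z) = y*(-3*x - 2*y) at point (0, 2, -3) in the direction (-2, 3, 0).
-12*sqrt(13)/13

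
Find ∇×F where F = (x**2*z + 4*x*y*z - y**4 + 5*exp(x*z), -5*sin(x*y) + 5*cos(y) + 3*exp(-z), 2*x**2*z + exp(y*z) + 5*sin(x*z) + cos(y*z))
(z*exp(y*z) - z*sin(y*z) + 3*exp(-z), x**2 + 4*x*y - 4*x*z + 5*x*exp(x*z) - 5*z*cos(x*z), -4*x*z + 4*y**3 - 5*y*cos(x*y))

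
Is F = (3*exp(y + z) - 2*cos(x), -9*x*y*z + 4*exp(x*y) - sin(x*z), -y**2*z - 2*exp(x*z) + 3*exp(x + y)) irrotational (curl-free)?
No, ∇×F = (9*x*y + x*cos(x*z) - 2*y*z + 3*exp(x + y), 2*z*exp(x*z) - 3*exp(x + y) + 3*exp(y + z), -9*y*z + 4*y*exp(x*y) - z*cos(x*z) - 3*exp(y + z))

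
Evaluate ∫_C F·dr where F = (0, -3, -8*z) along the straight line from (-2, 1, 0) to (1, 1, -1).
-4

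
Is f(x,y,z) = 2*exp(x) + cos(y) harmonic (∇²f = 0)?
No, ∇²f = 2*exp(x) - cos(y)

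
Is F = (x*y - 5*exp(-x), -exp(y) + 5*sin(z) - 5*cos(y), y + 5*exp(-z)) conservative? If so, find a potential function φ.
No, ∇×F = (1 - 5*cos(z), 0, -x) ≠ 0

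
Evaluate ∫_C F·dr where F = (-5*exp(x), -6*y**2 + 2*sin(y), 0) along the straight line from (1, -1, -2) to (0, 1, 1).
-9 + 5*E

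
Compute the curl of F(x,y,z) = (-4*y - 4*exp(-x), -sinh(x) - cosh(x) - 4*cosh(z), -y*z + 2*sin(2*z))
(-z + 4*sinh(z), 0, 4 - exp(x))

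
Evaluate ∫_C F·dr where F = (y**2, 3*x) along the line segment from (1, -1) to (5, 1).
58/3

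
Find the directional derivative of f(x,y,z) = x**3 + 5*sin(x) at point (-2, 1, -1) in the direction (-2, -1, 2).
-8 - 10*cos(2)/3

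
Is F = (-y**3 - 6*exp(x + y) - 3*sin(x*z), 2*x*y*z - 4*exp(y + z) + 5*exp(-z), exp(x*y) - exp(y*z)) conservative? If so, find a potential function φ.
No, ∇×F = (-2*x*y + x*exp(x*y) - z*exp(y*z) + 4*exp(y + z) + 5*exp(-z), -3*x*cos(x*z) - y*exp(x*y), 3*y**2 + 2*y*z + 6*exp(x + y)) ≠ 0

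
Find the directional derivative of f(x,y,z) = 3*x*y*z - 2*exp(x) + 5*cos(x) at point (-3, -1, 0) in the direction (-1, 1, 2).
sqrt(6)*(-5*exp(3)*sin(3) + 2 + 18*exp(3))*exp(-3)/6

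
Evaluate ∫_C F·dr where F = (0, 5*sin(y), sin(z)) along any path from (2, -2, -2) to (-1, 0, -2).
-5 + 5*cos(2)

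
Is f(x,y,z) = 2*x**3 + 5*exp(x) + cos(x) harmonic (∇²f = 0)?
No, ∇²f = 12*x + 5*exp(x) - cos(x)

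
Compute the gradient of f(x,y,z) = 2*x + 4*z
(2, 0, 4)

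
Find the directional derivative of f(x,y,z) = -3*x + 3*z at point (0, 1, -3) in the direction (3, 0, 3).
0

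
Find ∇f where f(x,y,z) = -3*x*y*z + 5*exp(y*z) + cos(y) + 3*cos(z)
(-3*y*z, -3*x*z + 5*z*exp(y*z) - sin(y), -3*x*y + 5*y*exp(y*z) - 3*sin(z))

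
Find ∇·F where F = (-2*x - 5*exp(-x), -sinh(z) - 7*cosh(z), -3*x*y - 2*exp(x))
-2 + 5*exp(-x)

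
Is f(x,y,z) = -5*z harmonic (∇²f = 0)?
Yes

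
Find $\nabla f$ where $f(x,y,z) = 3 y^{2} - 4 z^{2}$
(0, 6*y, -8*z)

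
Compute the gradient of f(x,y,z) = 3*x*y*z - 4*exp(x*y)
(y*(3*z - 4*exp(x*y)), x*(3*z - 4*exp(x*y)), 3*x*y)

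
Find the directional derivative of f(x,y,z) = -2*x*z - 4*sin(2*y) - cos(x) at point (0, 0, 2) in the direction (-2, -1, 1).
8*sqrt(6)/3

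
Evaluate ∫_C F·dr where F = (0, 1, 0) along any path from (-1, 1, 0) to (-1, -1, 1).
-2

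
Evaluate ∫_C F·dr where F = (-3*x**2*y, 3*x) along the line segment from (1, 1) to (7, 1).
-342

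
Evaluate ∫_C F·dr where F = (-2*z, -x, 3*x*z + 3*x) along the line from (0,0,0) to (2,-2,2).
12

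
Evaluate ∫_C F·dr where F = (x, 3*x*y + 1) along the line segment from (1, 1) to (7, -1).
28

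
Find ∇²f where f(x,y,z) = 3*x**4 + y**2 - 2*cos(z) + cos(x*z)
-x**2*cos(x*z) + 36*x**2 - z**2*cos(x*z) + 2*cos(z) + 2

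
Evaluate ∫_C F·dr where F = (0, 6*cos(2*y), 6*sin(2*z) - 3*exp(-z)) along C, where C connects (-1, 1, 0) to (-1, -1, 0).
-6*sin(2)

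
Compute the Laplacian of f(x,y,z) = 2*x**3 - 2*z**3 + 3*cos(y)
12*x - 12*z - 3*cos(y)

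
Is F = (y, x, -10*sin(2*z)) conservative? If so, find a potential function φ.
Yes, F is conservative. φ = x*y + 5*cos(2*z)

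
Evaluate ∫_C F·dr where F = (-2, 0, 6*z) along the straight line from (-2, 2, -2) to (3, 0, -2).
-10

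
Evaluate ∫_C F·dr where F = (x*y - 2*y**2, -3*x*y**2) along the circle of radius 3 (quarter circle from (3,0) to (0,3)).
27 - 243*pi/16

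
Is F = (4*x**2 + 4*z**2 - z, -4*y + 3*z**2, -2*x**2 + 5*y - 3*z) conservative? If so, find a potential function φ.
No, ∇×F = (5 - 6*z, 4*x + 8*z - 1, 0) ≠ 0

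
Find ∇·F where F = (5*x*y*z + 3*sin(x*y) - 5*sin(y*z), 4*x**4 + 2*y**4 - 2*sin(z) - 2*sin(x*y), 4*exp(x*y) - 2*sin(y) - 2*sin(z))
-2*x*cos(x*y) + 8*y**3 + 5*y*z + 3*y*cos(x*y) - 2*cos(z)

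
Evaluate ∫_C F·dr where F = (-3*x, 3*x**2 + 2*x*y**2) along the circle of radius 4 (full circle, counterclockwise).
128*pi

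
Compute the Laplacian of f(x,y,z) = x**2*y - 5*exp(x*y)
-5*x**2*exp(x*y) - y*(5*y*exp(x*y) - 2)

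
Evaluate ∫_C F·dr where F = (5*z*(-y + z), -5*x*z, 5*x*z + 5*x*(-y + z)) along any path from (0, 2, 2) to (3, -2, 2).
120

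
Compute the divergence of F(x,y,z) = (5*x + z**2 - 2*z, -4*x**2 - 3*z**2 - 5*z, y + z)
6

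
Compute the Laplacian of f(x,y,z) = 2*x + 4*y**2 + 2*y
8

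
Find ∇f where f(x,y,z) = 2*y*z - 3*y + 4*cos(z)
(0, 2*z - 3, 2*y - 4*sin(z))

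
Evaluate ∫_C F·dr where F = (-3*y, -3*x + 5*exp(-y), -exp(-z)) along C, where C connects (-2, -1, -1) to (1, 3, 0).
-2 - 5*exp(-3) + 4*E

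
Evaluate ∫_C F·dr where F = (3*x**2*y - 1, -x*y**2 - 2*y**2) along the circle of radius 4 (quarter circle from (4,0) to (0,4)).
-64*pi - 116/3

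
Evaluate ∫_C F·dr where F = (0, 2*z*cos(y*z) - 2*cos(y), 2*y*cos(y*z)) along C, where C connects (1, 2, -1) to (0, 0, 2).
4*sin(2)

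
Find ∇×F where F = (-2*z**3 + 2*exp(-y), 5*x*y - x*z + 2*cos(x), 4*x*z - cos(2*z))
(x, 2*z*(-3*z - 2), 5*y - z - 2*sin(x) + 2*exp(-y))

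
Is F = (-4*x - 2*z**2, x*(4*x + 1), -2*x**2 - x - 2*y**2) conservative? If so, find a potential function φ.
No, ∇×F = (-4*y, 4*x - 4*z + 1, 8*x + 1) ≠ 0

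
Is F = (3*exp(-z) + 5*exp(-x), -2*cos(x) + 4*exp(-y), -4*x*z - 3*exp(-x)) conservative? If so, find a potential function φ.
No, ∇×F = (0, 4*z - 3*exp(-z) - 3*exp(-x), 2*sin(x)) ≠ 0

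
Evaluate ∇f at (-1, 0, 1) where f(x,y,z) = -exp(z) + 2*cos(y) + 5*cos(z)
(0, 0, -5*sin(1) - E)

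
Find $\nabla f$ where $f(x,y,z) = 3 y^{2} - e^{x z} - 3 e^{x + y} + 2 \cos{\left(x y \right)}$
(-2*y*sin(x*y) - z*exp(x*z) - 3*exp(x + y), -2*x*sin(x*y) + 6*y - 3*exp(x + y), -x*exp(x*z))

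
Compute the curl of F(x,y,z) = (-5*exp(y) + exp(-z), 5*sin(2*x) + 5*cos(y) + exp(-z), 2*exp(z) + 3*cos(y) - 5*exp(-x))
(-3*sin(y) + exp(-z), -exp(-z) - 5*exp(-x), 5*exp(y) + 10*cos(2*x))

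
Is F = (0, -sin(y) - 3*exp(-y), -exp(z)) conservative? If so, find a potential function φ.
Yes, F is conservative. φ = -exp(z) + cos(y) + 3*exp(-y)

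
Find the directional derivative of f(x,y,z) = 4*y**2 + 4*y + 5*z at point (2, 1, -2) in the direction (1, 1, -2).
sqrt(6)/3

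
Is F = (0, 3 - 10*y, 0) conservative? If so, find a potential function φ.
Yes, F is conservative. φ = y*(3 - 5*y)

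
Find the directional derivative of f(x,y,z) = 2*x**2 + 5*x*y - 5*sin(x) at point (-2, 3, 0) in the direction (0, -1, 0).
10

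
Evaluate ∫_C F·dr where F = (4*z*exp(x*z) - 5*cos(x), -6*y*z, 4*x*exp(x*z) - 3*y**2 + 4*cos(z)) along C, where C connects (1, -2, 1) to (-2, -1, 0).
-4*E + sin(1) + 5*sin(2) + 16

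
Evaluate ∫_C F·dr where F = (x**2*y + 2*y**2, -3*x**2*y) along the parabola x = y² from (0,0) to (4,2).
144/7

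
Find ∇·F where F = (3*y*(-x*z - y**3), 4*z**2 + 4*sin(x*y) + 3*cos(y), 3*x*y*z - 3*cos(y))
3*x*y + 4*x*cos(x*y) - 3*y*z - 3*sin(y)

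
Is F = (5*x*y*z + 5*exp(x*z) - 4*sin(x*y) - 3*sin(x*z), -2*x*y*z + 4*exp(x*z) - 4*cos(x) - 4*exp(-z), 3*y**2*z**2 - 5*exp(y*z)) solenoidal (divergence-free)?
No, ∇·F = -2*x*z + 6*y**2*z + 5*y*z - 5*y*exp(y*z) - 4*y*cos(x*y) + 5*z*exp(x*z) - 3*z*cos(x*z)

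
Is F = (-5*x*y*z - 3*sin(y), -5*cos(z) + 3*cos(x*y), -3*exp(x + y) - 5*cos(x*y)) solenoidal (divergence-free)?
No, ∇·F = -3*x*sin(x*y) - 5*y*z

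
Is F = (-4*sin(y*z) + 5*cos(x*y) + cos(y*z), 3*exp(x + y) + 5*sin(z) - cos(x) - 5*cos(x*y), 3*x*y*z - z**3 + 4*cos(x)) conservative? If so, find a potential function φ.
No, ∇×F = (3*x*z - 5*cos(z), -3*y*z - y*sin(y*z) - 4*y*cos(y*z) + 4*sin(x), 5*x*sin(x*y) + 5*y*sin(x*y) + z*sin(y*z) + 4*z*cos(y*z) + 3*exp(x + y) + sin(x)) ≠ 0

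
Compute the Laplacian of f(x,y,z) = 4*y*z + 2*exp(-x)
2*exp(-x)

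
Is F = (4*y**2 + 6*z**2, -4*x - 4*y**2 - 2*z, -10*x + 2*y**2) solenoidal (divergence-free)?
No, ∇·F = -8*y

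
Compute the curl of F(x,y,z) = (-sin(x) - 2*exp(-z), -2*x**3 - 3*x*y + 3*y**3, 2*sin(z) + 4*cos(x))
(0, 4*sin(x) + 2*exp(-z), -6*x**2 - 3*y)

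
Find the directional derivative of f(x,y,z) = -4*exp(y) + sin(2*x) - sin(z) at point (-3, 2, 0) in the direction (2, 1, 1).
sqrt(6)*(-4*exp(2) - 1 + 4*cos(6))/6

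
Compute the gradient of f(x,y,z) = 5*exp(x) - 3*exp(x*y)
(-3*y*exp(x*y) + 5*exp(x), -3*x*exp(x*y), 0)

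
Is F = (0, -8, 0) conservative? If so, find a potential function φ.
Yes, F is conservative. φ = -8*y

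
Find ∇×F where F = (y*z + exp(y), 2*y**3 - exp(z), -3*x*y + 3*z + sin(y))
(-3*x + exp(z) + cos(y), 4*y, -z - exp(y))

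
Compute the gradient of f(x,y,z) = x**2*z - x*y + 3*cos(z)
(2*x*z - y, -x, x**2 - 3*sin(z))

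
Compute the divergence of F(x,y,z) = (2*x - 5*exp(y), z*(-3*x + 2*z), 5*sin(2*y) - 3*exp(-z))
2 + 3*exp(-z)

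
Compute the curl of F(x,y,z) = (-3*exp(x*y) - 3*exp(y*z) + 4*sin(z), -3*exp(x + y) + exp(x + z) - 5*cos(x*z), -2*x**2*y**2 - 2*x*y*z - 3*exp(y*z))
(-4*x**2*y - 2*x*z - 5*x*sin(x*z) - 3*z*exp(y*z) - exp(x + z), 4*x*y**2 + 2*y*z - 3*y*exp(y*z) + 4*cos(z), 3*x*exp(x*y) + 3*z*exp(y*z) + 5*z*sin(x*z) - 3*exp(x + y) + exp(x + z))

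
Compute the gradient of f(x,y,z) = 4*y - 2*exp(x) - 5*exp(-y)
(-2*exp(x), 4 + 5*exp(-y), 0)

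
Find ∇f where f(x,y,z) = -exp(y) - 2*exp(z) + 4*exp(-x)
(-4*exp(-x), -exp(y), -2*exp(z))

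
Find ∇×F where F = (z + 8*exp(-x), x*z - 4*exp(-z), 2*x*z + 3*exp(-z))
(-x - 4*exp(-z), 1 - 2*z, z)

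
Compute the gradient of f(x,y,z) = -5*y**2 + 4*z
(0, -10*y, 4)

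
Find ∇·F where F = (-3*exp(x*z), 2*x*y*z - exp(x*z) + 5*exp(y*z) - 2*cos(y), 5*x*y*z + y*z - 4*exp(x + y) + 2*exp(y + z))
5*x*y + 2*x*z + y - 3*z*exp(x*z) + 5*z*exp(y*z) + 2*exp(y + z) + 2*sin(y)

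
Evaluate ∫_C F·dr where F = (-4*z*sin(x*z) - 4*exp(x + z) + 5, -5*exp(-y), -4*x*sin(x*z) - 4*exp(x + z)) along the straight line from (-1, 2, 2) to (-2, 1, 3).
-5 - 5*exp(-2) - 4*cos(2) + 5*exp(-1) + 4*cos(6)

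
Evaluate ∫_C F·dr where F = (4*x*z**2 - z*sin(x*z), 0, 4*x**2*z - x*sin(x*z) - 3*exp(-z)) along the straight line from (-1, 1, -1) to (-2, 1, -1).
-cos(1) + cos(2) + 6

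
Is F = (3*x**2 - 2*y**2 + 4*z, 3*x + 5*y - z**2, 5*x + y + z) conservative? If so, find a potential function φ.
No, ∇×F = (2*z + 1, -1, 4*y + 3) ≠ 0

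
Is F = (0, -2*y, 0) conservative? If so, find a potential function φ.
Yes, F is conservative. φ = -y**2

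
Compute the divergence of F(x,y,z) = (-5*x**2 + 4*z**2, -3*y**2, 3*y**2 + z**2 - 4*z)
-10*x - 6*y + 2*z - 4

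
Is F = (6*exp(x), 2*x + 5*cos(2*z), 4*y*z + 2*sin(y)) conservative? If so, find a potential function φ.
No, ∇×F = (4*z + 10*sin(2*z) + 2*cos(y), 0, 2) ≠ 0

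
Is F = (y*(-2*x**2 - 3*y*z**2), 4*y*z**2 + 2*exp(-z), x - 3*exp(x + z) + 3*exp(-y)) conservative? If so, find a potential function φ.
No, ∇×F = (-8*y*z + 2*exp(-z) - 3*exp(-y), -6*y**2*z + 3*exp(x + z) - 1, 2*x**2 + 6*y*z**2) ≠ 0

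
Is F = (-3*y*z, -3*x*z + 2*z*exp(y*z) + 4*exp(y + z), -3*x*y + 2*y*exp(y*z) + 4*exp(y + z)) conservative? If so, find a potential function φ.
Yes, F is conservative. φ = -3*x*y*z + 2*exp(y*z) + 4*exp(y + z)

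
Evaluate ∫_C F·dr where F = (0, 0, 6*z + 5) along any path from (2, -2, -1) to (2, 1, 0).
2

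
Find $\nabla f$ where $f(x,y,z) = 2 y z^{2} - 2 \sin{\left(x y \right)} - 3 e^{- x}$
(-2*y*cos(x*y) + 3*exp(-x), -2*x*cos(x*y) + 2*z**2, 4*y*z)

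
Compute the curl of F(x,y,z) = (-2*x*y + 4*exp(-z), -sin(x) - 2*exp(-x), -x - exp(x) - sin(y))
(-cos(y), exp(x) + 1 - 4*exp(-z), 2*x - cos(x) + 2*exp(-x))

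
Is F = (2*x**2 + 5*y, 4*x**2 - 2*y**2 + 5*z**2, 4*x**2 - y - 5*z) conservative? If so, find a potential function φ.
No, ∇×F = (-10*z - 1, -8*x, 8*x - 5) ≠ 0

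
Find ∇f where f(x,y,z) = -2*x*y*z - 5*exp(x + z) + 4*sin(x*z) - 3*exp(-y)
(-2*y*z + 4*z*cos(x*z) - 5*exp(x + z), -2*x*z + 3*exp(-y), -2*x*y + 4*x*cos(x*z) - 5*exp(x + z))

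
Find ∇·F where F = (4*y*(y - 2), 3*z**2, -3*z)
-3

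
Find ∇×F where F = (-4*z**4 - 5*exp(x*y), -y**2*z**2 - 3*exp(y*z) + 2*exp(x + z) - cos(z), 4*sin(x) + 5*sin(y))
(2*y**2*z + 3*y*exp(y*z) - 2*exp(x + z) - sin(z) + 5*cos(y), -16*z**3 - 4*cos(x), 5*x*exp(x*y) + 2*exp(x + z))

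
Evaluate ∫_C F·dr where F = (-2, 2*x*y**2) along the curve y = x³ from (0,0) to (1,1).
-7/5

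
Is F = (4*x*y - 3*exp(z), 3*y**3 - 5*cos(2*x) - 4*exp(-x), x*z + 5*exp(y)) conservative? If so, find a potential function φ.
No, ∇×F = (5*exp(y), -z - 3*exp(z), -4*x + 10*sin(2*x) + 4*exp(-x)) ≠ 0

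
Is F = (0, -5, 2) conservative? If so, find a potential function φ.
Yes, F is conservative. φ = -5*y + 2*z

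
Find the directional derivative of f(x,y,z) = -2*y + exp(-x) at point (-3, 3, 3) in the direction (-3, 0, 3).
sqrt(2)*exp(3)/2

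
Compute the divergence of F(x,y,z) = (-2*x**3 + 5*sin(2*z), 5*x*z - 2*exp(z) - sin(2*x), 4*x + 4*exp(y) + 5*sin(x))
-6*x**2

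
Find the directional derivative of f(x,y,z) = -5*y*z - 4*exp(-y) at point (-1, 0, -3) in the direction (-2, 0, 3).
0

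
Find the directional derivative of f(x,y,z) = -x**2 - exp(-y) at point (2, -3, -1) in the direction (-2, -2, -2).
sqrt(3)*(4 - exp(3))/3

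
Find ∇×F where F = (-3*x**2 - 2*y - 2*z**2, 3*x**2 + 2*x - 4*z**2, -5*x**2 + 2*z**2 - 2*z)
(8*z, 10*x - 4*z, 6*x + 4)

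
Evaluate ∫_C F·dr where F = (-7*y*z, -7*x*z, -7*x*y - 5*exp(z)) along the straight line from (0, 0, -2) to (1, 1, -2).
14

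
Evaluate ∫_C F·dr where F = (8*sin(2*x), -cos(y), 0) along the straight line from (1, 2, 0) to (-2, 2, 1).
4*cos(2) - 4*cos(4)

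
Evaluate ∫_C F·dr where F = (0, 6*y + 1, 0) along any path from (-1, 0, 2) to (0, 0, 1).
0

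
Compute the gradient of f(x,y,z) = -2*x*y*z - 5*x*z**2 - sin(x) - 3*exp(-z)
(-2*y*z - 5*z**2 - cos(x), -2*x*z, -2*x*y - 10*x*z + 3*exp(-z))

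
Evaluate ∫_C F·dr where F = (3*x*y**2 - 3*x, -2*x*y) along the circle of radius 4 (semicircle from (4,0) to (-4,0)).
-256/3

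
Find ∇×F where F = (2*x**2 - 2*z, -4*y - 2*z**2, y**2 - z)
(2*y + 4*z, -2, 0)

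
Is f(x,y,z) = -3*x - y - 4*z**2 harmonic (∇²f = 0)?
No, ∇²f = -8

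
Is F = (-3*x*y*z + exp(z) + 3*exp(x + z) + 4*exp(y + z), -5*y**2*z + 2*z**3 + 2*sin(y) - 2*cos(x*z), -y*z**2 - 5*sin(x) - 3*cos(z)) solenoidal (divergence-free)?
No, ∇·F = -15*y*z + 3*exp(x + z) + 3*sin(z) + 2*cos(y)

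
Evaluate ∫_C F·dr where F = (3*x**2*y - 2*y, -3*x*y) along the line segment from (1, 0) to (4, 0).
0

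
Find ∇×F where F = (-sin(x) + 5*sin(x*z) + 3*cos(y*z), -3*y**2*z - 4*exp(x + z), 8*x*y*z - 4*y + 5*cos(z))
(8*x*z + 3*y**2 + 4*exp(x + z) - 4, 5*x*cos(x*z) - 8*y*z - 3*y*sin(y*z), 3*z*sin(y*z) - 4*exp(x + z))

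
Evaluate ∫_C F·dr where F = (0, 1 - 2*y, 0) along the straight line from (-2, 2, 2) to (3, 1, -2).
2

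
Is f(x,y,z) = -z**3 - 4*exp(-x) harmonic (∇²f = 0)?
No, ∇²f = -6*z - 4*exp(-x)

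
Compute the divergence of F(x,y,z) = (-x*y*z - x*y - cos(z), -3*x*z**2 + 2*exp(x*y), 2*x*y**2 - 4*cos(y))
2*x*exp(x*y) - y*z - y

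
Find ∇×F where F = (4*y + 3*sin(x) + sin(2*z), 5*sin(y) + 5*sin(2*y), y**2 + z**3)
(2*y, 2*cos(2*z), -4)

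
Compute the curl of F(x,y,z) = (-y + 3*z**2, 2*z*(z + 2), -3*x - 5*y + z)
(-4*z - 9, 6*z + 3, 1)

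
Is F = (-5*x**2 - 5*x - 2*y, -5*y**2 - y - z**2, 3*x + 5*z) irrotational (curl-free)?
No, ∇×F = (2*z, -3, 2)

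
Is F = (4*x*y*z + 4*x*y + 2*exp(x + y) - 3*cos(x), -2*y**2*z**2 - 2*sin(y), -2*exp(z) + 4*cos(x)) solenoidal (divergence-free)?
No, ∇·F = -4*y*z**2 + 4*y*z + 4*y - 2*exp(z) + 2*exp(x + y) + 3*sin(x) - 2*cos(y)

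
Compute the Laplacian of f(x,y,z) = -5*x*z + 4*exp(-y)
4*exp(-y)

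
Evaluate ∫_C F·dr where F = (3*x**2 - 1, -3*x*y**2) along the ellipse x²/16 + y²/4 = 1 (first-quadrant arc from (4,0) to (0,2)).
-60 - 6*pi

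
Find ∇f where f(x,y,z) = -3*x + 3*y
(-3, 3, 0)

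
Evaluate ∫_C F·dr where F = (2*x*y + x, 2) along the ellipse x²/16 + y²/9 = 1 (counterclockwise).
0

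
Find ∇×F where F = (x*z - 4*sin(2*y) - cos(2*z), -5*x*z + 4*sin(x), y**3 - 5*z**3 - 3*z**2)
(5*x + 3*y**2, x + 2*sin(2*z), -5*z + 4*cos(x) + 8*cos(2*y))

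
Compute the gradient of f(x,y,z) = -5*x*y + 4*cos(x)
(-5*y - 4*sin(x), -5*x, 0)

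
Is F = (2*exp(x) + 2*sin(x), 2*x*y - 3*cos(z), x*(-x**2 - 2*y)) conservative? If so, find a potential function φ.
No, ∇×F = (-2*x - 3*sin(z), 3*x**2 + 2*y, 2*y) ≠ 0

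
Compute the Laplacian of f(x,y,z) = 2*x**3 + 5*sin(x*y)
-5*x**2*sin(x*y) + 12*x - 5*y**2*sin(x*y)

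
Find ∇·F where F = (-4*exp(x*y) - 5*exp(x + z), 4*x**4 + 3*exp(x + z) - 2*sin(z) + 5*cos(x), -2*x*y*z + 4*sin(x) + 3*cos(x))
-2*x*y - 4*y*exp(x*y) - 5*exp(x + z)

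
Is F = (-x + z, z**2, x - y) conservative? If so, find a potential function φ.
No, ∇×F = (-2*z - 1, 0, 0) ≠ 0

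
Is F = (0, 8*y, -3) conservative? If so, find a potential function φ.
Yes, F is conservative. φ = 4*y**2 - 3*z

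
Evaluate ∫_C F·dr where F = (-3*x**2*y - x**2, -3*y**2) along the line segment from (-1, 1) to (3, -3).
236/3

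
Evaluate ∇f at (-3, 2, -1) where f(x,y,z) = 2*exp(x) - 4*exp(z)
(2*exp(-3), 0, -4*exp(-1))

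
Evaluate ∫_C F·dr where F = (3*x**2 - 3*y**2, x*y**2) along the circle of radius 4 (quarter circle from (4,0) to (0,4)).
16*pi + 64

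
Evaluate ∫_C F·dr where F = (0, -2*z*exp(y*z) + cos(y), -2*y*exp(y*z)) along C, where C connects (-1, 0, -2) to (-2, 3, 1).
-2*exp(3) + sin(3) + 2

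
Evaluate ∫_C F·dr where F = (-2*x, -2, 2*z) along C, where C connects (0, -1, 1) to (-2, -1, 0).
-5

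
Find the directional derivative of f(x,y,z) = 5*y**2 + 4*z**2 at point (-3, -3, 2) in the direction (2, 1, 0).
-6*sqrt(5)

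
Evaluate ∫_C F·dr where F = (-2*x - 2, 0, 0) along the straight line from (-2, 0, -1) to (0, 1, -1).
0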